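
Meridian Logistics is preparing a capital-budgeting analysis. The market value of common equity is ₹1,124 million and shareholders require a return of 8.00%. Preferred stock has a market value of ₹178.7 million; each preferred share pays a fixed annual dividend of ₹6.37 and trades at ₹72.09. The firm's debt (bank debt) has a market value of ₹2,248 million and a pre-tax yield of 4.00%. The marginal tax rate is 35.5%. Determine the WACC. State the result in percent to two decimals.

4.61%

Cost of preferred: Rp = 6.37 / 72.09 = 8.8362%.
Total capital V = 1124 + 178.7 + 2248 = 3550.7.
Equity: weight = 1124/3550.7 = 0.3166; cost = 8%.
Preferred: weight = 178.7/3550.7 = 0.0503; cost = 8.8362%.
Bank debt: weight = 2248/3550.7 = 0.6331; after-tax cost = 4% × (1 − 35.5%) = 2.5800%.
WACC = 0.3166 × 8.0000% + 0.0503 × 8.8362% + 0.6331 × 2.5800% = 4.6106%.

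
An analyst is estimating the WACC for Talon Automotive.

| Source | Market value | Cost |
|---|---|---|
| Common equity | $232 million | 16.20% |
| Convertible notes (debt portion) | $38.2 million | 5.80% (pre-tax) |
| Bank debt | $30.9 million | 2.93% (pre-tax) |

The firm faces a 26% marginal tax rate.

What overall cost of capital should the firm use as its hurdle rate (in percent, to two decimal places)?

13.25%

Total capital V = 232 + 38.2 + 30.9 = 301.1.
Equity: weight = 232/301.1 = 0.7705; cost = 16.2%.
Convertible notes (debt portion): weight = 38.2/301.1 = 0.1269; after-tax cost = 5.8% × (1 − 26%) = 4.2920%.
Bank debt: weight = 30.9/301.1 = 0.1026; after-tax cost = 2.93% × (1 − 26%) = 2.1682%.
WACC = 0.7705 × 16.2000% + 0.1269 × 4.2920% + 0.1026 × 2.1682% = 13.2493%.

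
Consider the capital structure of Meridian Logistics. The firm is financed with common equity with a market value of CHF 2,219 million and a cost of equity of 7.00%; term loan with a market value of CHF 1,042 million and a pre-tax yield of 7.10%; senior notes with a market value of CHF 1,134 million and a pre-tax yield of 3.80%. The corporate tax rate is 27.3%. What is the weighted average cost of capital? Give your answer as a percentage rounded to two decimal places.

5.47%

Total capital V = 2219 + 1042 + 1134 = 4395.
Equity: weight = 2219/4395 = 0.5049; cost = 7%.
Term loan: weight = 1042/4395 = 0.2371; after-tax cost = 7.1% × (1 − 27.3%) = 5.1617%.
Senior notes: weight = 1134/4395 = 0.2580; after-tax cost = 3.8% × (1 − 27.3%) = 2.7626%.
WACC = 0.5049 × 7.0000% + 0.2371 × 5.1617% + 0.2580 × 2.7626% = 5.4708%.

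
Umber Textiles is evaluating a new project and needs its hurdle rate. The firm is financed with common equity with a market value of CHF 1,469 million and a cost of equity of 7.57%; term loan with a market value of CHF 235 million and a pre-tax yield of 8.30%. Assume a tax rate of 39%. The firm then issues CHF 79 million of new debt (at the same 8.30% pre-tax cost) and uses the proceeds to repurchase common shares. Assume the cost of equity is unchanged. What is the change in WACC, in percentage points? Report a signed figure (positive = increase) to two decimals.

-0.12 pp

Current WACC:
Total capital V = 1469 + 235 = 1704.
Equity: weight = 1469/1704 = 0.8621; cost = 7.57%.
Term loan: weight = 235/1704 = 0.1379; after-tax cost = 8.3% × (1 − 39%) = 5.0630%.
WACC = 0.8621 × 7.5700% + 0.1379 × 5.0630% = 7.2243%.
After the change:
Total capital V = 1390 + 314 = 1704.
Equity: weight = 1390/1704 = 0.8157; cost = 7.57%.
Term loan: weight = 314/1704 = 0.1843; after-tax cost = 8.3% × (1 − 39%) = 5.0630%.
WACC = 0.8157 × 7.5700% + 0.1843 × 5.0630% = 7.1080%.
Change in WACC = 7.1080% − 7.2243% = -0.1162 pp.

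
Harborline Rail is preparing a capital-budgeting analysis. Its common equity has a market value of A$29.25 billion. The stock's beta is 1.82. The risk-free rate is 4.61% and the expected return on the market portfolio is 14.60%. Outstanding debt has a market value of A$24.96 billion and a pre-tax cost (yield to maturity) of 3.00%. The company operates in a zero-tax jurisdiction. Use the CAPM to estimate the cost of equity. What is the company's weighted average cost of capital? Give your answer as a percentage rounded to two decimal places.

Market risk premium = 14.6% − 4.61% = 9.99%.
Cost of equity via CAPM: Re = 4.61% + 1.82 × 9.99% = 22.7918%.
Total capital V = 29.25 + 24.96 = 54.21.
Equity: weight = 29.25/54.21 = 0.5396; cost = 22.7918%.
Debt: weight = 24.96/54.21 = 0.4604; after-tax cost = 3% × (1 − 0%) = 3.0000%.
WACC = 0.5396 × 22.7918% + 0.4604 × 3.0000% = 13.6790%.

13.68%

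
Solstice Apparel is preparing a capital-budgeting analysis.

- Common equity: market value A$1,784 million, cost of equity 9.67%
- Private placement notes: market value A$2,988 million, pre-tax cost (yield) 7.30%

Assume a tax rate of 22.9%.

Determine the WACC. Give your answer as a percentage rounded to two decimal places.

7.14%

Total capital V = 1784 + 2988 = 4772.
Equity: weight = 1784/4772 = 0.3738; cost = 9.67%.
Private placement notes: weight = 2988/4772 = 0.6262; after-tax cost = 7.3% × (1 − 22.9%) = 5.6283%.
WACC = 0.3738 × 9.6700% + 0.6262 × 5.6283% = 7.1393%.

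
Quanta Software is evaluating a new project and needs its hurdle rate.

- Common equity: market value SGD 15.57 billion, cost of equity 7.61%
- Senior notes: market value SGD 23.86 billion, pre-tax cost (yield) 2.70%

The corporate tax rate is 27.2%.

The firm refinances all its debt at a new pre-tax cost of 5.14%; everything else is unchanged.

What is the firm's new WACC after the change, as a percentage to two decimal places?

5.27%

After the change:
Total capital V = 15.57 + 23.86 = 39.43.
Equity: weight = 15.57/39.43 = 0.3949; cost = 7.61%.
Senior notes: weight = 23.86/39.43 = 0.6051; after-tax cost = 5.14% × (1 − 27.2%) = 3.7419%.
WACC = 0.3949 × 7.6100% + 0.6051 × 3.7419% = 5.2693%.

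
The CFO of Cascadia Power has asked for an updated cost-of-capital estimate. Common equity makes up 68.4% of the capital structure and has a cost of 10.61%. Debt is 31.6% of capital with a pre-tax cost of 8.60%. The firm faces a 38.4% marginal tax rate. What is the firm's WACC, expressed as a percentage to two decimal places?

After-tax cost of debt = 8.6% × (1 − 38.4%) = 5.2976%.
WACC = 0.684 × 10.6100% + 0.316 × 5.2976% = 8.9313%.

8.93%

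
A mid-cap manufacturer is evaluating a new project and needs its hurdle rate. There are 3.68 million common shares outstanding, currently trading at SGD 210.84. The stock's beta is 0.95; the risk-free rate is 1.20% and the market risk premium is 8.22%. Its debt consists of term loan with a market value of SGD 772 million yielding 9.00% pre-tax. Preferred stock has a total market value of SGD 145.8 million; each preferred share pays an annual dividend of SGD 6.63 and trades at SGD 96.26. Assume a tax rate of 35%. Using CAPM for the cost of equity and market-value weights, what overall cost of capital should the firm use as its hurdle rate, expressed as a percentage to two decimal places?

7.39%

Cost of equity via CAPM: Re = 1.2% + 0.95 × 8.22% = 9.0090%.
Cost of preferred: Rp = 6.63 / 96.26 = 6.8876%.
Market value of equity E = 210.84 × 3.68m = 775.8912m.
Total capital V = 775.8912 + 145.8 + 772 = 1693.6912.
Equity: weight = 775.8912/1693.6912 = 0.4581; cost = 9.009%.
Preferred: weight = 145.8/1693.6912 = 0.0861; cost = 6.8876%.
Term loan: weight = 772/1693.6912 = 0.4558; after-tax cost = 9% × (1 − 35%) = 5.8500%.
WACC = 0.4581 × 9.0090% + 0.0861 × 6.8876% + 0.4558 × 5.8500% = 7.3865%.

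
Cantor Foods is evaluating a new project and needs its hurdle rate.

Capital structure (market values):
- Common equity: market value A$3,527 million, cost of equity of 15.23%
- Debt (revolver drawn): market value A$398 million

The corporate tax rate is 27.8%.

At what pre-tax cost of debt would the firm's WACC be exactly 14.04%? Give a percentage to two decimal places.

Total capital V = 3527 + 398 = 3925.
Equity weight = 3527/3925 = 0.8986.
Revolver drawn weight = 398/3925 = 0.1014.
Equity contribution = 0.8986 × 15.23% = 13.6857%.
Remaining for debt = 14.04% − 13.6857% = 0.3543%.
Rd × (1 − 27.8%) × 0.1014 = 0.3543%  ⇒  Rd = 4.8400%.

4.84%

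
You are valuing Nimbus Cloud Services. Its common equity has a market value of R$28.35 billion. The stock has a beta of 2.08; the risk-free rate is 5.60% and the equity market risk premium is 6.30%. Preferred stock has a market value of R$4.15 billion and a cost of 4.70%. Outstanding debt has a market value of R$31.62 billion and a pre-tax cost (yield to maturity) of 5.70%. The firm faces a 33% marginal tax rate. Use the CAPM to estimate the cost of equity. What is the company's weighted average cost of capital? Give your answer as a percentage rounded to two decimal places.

Cost of equity via CAPM: Re = 5.6% + 2.08 × 6.3% = 18.7040%.
Total capital V = 28.35 + 4.15 + 31.62 = 64.12.
Equity: weight = 28.35/64.12 = 0.4421; cost = 18.704%.
Preferred: weight = 4.15/64.12 = 0.0647; cost = 4.7%.
Debt: weight = 31.62/64.12 = 0.4931; after-tax cost = 5.7% × (1 − 33%) = 3.8190%.
WACC = 0.4421 × 18.7040% + 0.0647 × 4.7000% + 0.4931 × 3.8190% = 10.4573%.

10.46%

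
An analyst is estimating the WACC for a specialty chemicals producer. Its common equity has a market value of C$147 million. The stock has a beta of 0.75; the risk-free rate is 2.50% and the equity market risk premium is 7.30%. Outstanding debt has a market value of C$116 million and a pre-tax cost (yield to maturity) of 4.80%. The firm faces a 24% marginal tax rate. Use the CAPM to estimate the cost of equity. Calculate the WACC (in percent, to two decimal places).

Cost of equity via CAPM: Re = 2.5% + 0.75 × 7.3% = 7.9750%.
Total capital V = 147 + 116 = 263.
Equity: weight = 147/263 = 0.5589; cost = 7.975%.
Debt: weight = 116/263 = 0.4411; after-tax cost = 4.8% × (1 − 24%) = 3.6480%.
WACC = 0.5589 × 7.9750% + 0.4411 × 3.6480% = 6.0665%.

6.07%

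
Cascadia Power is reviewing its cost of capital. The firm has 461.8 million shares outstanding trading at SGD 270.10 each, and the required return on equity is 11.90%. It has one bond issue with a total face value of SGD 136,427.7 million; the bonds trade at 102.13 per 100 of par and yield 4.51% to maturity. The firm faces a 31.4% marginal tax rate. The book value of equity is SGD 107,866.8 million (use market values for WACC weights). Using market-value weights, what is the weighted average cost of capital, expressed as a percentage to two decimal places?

Market value of equity E = 270.1 × 461.8m = 124732.18m. Market value of debt D = 136427.7m × 102.13/100 = 139333.61001m.
Total capital V = 124732.18 + 139333.61001 = 264065.79001.
Equity: weight = 124732.18/264065.79001 = 0.4724; cost = 11.9%.
Bonds outstanding: weight = 139333.61001/264065.79001 = 0.5276; after-tax cost = 4.51% × (1 − 31.4%) = 3.0939%.
WACC = 0.4724 × 11.9000% + 0.5276 × 3.0939% = 7.2535%.

7.25%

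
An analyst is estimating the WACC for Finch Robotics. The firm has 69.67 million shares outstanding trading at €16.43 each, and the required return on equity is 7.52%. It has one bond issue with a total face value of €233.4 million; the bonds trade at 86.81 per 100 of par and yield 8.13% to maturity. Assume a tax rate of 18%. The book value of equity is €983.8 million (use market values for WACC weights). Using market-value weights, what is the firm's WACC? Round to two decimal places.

Market value of equity E = 16.43 × 69.67m = 1144.6781m. Market value of debt D = 233.4m × 86.81/100 = 202.61454m.
Total capital V = 1144.6781 + 202.61454 = 1347.29264.
Equity: weight = 1144.6781/1347.29264 = 0.8496; cost = 7.52%.
Bonds outstanding: weight = 202.61454/1347.29264 = 0.1504; after-tax cost = 8.13% × (1 − 18%) = 6.6666%.
WACC = 0.8496 × 7.5200% + 0.1504 × 6.6666% = 7.3917%.

7.39%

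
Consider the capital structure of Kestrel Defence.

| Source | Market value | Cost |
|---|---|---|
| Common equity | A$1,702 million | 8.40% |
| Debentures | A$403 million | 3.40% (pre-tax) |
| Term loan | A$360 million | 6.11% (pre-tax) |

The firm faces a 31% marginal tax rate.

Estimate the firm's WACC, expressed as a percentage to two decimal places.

6.80%

Total capital V = 1702 + 403 + 360 = 2465.
Equity: weight = 1702/2465 = 0.6905; cost = 8.4%.
Debentures: weight = 403/2465 = 0.1635; after-tax cost = 3.4% × (1 − 31%) = 2.3460%.
Term loan: weight = 360/2465 = 0.1460; after-tax cost = 6.11% × (1 − 31%) = 4.2159%.
WACC = 0.6905 × 8.4000% + 0.1635 × 2.3460% + 0.1460 × 4.2159% = 6.7992%.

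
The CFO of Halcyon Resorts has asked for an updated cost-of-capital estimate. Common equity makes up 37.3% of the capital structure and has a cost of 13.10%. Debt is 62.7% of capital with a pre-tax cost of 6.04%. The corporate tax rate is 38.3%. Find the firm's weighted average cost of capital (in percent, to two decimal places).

7.22%

After-tax cost of debt = 6.04% × (1 − 38.3%) = 3.7267%.
WACC = 0.373 × 13.1000% + 0.627 × 3.7267% = 7.2229%.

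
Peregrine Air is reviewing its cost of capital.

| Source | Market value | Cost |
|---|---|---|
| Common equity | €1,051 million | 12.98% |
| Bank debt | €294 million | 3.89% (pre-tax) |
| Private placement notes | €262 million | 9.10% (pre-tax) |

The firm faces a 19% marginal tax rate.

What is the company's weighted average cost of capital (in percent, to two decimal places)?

Total capital V = 1051 + 294 + 262 = 1607.
Equity: weight = 1051/1607 = 0.6540; cost = 12.98%.
Bank debt: weight = 294/1607 = 0.1829; after-tax cost = 3.89% × (1 − 19%) = 3.1509%.
Private placement notes: weight = 262/1607 = 0.1630; after-tax cost = 9.1% × (1 − 19%) = 7.3710%.
WACC = 0.6540 × 12.9800% + 0.1829 × 3.1509% + 0.1630 × 7.3710% = 10.2673%.

10.27%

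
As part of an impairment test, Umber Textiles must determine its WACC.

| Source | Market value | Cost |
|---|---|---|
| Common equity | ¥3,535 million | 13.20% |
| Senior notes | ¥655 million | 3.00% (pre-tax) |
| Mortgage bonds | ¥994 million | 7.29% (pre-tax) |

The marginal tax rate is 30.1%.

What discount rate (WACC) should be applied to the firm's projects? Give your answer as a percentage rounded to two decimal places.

Total capital V = 3535 + 655 + 994 = 5184.
Equity: weight = 3535/5184 = 0.6819; cost = 13.2%.
Senior notes: weight = 655/5184 = 0.1264; after-tax cost = 3% × (1 − 30.1%) = 2.0970%.
Mortgage bonds: weight = 994/5184 = 0.1917; after-tax cost = 7.29% × (1 − 30.1%) = 5.0957%.
WACC = 0.6819 × 13.2000% + 0.1264 × 2.0970% + 0.1917 × 5.0957% = 10.2432%.

10.24%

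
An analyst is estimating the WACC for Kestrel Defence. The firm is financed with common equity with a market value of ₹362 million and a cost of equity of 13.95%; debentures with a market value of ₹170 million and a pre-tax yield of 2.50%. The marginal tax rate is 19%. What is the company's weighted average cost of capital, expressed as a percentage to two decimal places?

10.14%

Total capital V = 362 + 170 = 532.
Equity: weight = 362/532 = 0.6805; cost = 13.95%.
Debentures: weight = 170/532 = 0.3195; after-tax cost = 2.5% × (1 − 19%) = 2.0250%.
WACC = 0.6805 × 13.9500% + 0.3195 × 2.0250% = 10.1394%.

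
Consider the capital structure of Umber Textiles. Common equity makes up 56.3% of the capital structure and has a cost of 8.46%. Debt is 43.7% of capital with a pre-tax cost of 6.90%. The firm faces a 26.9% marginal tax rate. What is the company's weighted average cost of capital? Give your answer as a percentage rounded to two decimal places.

After-tax cost of debt = 6.9% × (1 − 26.9%) = 5.0439%.
WACC = 0.563 × 8.4600% + 0.437 × 5.0439% = 6.9672%.

6.97%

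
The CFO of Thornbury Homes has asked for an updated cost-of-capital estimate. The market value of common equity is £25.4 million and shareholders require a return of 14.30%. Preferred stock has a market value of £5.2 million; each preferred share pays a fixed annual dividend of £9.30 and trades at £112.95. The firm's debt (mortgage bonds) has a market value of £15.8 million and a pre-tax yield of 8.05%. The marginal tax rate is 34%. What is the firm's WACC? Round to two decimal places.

Cost of preferred: Rp = 9.3 / 112.95 = 8.2337%.
Total capital V = 25.4 + 5.2 + 15.8 = 46.4.
Equity: weight = 25.4/46.4 = 0.5474; cost = 14.3%.
Preferred: weight = 5.2/46.4 = 0.1121; cost = 8.2337%.
Mortgage bonds: weight = 15.8/46.4 = 0.3405; after-tax cost = 8.05% × (1 − 34%) = 5.3130%.
WACC = 0.5474 × 14.3000% + 0.1121 × 8.2337% + 0.3405 × 5.3130% = 10.5599%.

10.56%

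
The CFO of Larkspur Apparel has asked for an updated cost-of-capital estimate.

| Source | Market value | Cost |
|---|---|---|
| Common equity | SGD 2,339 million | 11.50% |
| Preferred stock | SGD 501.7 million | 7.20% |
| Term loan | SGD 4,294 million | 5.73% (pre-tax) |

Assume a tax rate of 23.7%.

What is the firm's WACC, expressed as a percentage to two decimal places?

Total capital V = 2339 + 501.7 + 4294 = 7134.7.
Equity: weight = 2339/7134.7 = 0.3278; cost = 11.5%.
Preferred: weight = 501.7/7134.7 = 0.0703; cost = 7.2%.
Term loan: weight = 4294/7134.7 = 0.6018; after-tax cost = 5.73% × (1 − 23.7%) = 4.3720%.
WACC = 0.3278 × 11.5000% + 0.0703 × 7.2000% + 0.6018 × 4.3720% = 6.9077%.

6.91%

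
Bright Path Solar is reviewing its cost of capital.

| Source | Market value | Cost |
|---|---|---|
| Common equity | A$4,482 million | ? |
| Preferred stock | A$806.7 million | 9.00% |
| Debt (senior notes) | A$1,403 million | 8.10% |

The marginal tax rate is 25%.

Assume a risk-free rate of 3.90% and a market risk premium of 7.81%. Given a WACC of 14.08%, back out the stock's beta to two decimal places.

1.74

Total capital V = 4482 + 806.7 + 1403 = 6691.7.
Equity weight = 4482/6691.7 = 0.6698.
Preferred weight = 806.7/6691.7 = 0.1206.
Senior notes weight = 1403/6691.7 = 0.2097.
Debt contribution = 0.2097 × 8.1% × (1 − 25%) = 1.2737%.
Preferred contribution = 0.1206 × 9% = 1.0850%.
Required equity contribution = 14.08% − 2.3587% = 11.7213%  ⇒  Re = 17.5001%.
CAPM: 17.5001% = 3.9% + β × 7.81%  ⇒  β = 1.7414.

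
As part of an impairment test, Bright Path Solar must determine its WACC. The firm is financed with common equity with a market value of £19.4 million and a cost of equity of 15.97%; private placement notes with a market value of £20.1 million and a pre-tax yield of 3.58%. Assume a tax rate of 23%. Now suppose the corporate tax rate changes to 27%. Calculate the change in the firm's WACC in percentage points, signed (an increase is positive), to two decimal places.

-0.07 pp

Current WACC:
Total capital V = 19.4 + 20.1 = 39.5.
Equity: weight = 19.4/39.5 = 0.4911; cost = 15.97%.
Private placement notes: weight = 20.1/39.5 = 0.5089; after-tax cost = 3.58% × (1 − 23%) = 2.7566%.
WACC = 0.4911 × 15.9700% + 0.5089 × 2.7566% = 9.2462%.
After the change:
Total capital V = 19.4 + 20.1 = 39.5.
Equity: weight = 19.4/39.5 = 0.4911; cost = 15.97%.
Private placement notes: weight = 20.1/39.5 = 0.5089; after-tax cost = 3.58% × (1 − 27%) = 2.6134%.
WACC = 0.4911 × 15.9700% + 0.5089 × 2.6134% = 9.1734%.
Change in WACC = 9.1734% − 9.2462% = -0.0729 pp.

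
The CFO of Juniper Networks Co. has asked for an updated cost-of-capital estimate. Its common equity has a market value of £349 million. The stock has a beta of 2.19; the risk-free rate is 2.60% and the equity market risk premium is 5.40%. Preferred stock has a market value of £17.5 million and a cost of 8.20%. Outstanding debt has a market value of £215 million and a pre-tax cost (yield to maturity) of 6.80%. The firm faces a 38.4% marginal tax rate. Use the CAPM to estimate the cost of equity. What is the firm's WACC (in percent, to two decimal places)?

10.45%

Cost of equity via CAPM: Re = 2.6% + 2.19 × 5.4% = 14.4260%.
Total capital V = 349 + 17.5 + 215 = 581.5.
Equity: weight = 349/581.5 = 0.6002; cost = 14.426%.
Preferred: weight = 17.5/581.5 = 0.0301; cost = 8.2%.
Debt: weight = 215/581.5 = 0.3697; after-tax cost = 6.8% × (1 − 38.4%) = 4.1888%.
WACC = 0.6002 × 14.4260% + 0.0301 × 8.2000% + 0.3697 × 4.1888% = 10.4536%.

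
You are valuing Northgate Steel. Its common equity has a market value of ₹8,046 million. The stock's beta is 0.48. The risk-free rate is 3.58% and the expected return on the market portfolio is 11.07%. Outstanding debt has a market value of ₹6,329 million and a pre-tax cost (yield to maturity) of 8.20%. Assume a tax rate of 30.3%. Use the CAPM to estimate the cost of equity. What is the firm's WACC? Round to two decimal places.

Market risk premium = 11.07% − 3.58% = 7.49%.
Cost of equity via CAPM: Re = 3.58% + 0.48 × 7.49% = 7.1752%.
Total capital V = 8046 + 6329 = 14375.
Equity: weight = 8046/14375 = 0.5597; cost = 7.1752%.
Debt: weight = 6329/14375 = 0.4403; after-tax cost = 8.2% × (1 − 30.3%) = 5.7154%.
WACC = 0.5597 × 7.1752% + 0.4403 × 5.7154% = 6.5325%.

6.53%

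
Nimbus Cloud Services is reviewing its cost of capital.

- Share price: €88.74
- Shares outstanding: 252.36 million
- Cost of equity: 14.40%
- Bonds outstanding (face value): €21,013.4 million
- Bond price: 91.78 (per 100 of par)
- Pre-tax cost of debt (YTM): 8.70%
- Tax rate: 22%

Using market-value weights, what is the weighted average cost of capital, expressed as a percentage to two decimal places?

10.88%

Market value of equity E = 88.74 × 252.36m = 22394.4264m. Market value of debt D = 21013.4m × 91.78/100 = 19286.09852m.
Total capital V = 22394.4264 + 19286.09852 = 41680.52492.
Equity: weight = 22394.4264/41680.52492 = 0.5373; cost = 14.4%.
Bonds outstanding: weight = 19286.09852/41680.52492 = 0.4627; after-tax cost = 8.7% × (1 − 22%) = 6.7860%.
WACC = 0.5373 × 14.4000% + 0.4627 × 6.7860% = 10.8769%.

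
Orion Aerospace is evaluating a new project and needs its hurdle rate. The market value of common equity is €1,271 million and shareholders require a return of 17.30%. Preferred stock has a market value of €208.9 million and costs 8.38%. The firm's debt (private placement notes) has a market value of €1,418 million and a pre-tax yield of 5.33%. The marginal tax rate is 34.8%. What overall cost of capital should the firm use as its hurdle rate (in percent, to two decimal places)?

9.89%

Total capital V = 1271 + 208.9 + 1418 = 2897.9.
Equity: weight = 1271/2897.9 = 0.4386; cost = 17.3%.
Preferred: weight = 208.9/2897.9 = 0.0721; cost = 8.38%.
Private placement notes: weight = 1418/2897.9 = 0.4893; after-tax cost = 5.33% × (1 − 34.8%) = 3.4752%.
WACC = 0.4386 × 17.3000% + 0.0721 × 8.3800% + 0.4893 × 3.4752% = 9.8922%.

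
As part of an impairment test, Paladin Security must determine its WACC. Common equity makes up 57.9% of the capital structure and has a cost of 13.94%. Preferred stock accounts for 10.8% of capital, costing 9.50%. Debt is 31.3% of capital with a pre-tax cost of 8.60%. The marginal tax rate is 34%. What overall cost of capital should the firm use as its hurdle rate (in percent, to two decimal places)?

10.87%

After-tax cost of debt = 8.6% × (1 − 34%) = 5.6760%.
WACC = 0.579 × 13.9400% + 0.108 × 9.5000% + 0.313 × 5.6760% = 10.8738%.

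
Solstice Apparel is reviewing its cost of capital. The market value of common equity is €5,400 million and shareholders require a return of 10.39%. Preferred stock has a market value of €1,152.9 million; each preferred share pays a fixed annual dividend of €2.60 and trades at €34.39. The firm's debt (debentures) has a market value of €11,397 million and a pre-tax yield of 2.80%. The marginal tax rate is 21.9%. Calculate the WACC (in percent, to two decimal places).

5.00%

Cost of preferred: Rp = 2.6 / 34.39 = 7.5603%.
Total capital V = 5400 + 1152.9 + 11397 = 17949.9.
Equity: weight = 5400/17949.9 = 0.3008; cost = 10.39%.
Preferred: weight = 1152.9/17949.9 = 0.0642; cost = 7.5603%.
Debentures: weight = 11397/17949.9 = 0.6349; after-tax cost = 2.8% × (1 − 21.9%) = 2.1868%.
WACC = 0.3008 × 10.3900% + 0.0642 × 7.5603% + 0.6349 × 2.1868% = 4.9998%.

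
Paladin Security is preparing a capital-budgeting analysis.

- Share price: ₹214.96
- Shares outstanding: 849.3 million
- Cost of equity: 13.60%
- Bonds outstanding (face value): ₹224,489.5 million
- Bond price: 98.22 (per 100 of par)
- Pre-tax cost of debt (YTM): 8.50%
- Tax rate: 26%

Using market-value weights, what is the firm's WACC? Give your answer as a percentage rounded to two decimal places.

Market value of equity E = 214.96 × 849.3m = 182565.528m. Market value of debt D = 224489.5m × 98.22/100 = 220493.5869m.
Total capital V = 182565.528 + 220493.5869 = 403059.1149.
Equity: weight = 182565.528/403059.1149 = 0.4529; cost = 13.6%.
Bonds outstanding: weight = 220493.5869/403059.1149 = 0.5471; after-tax cost = 8.5% × (1 − 26%) = 6.2900%.
WACC = 0.4529 × 13.6000% + 0.5471 × 6.2900% = 9.6011%.

9.60%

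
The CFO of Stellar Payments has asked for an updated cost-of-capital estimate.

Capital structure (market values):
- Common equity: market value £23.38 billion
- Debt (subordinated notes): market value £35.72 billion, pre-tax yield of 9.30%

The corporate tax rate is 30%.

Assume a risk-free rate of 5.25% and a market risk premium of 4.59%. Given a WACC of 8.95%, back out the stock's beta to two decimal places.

1.62

Total capital V = 23.38 + 35.72 = 59.1.
Equity weight = 23.38/59.1 = 0.3956.
Subordinated notes weight = 35.72/59.1 = 0.6044.
Debt contribution = 0.6044 × 9.3% × (1 − 30%) = 3.9346%.
Required equity contribution = 8.95% − 3.9346% = 5.0154%  ⇒  Re = 12.6778%.
CAPM: 12.6778% = 5.25% + β × 4.59%  ⇒  β = 1.6183.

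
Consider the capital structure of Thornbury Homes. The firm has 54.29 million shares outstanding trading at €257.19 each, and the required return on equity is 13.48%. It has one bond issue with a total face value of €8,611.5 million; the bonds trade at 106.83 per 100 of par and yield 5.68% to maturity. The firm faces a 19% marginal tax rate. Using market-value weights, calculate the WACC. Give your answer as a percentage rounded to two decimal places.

Market value of equity E = 257.19 × 54.29m = 13962.8451m. Market value of debt D = 8611.5m × 106.83/100 = 9199.66545m.
Total capital V = 13962.8451 + 9199.66545 = 23162.51055.
Equity: weight = 13962.8451/23162.51055 = 0.6028; cost = 13.48%.
Bonds outstanding: weight = 9199.66545/23162.51055 = 0.3972; after-tax cost = 5.68% × (1 − 19%) = 4.6008%.
WACC = 0.6028 × 13.4800% + 0.3972 × 4.6008% = 9.9534%.

9.95%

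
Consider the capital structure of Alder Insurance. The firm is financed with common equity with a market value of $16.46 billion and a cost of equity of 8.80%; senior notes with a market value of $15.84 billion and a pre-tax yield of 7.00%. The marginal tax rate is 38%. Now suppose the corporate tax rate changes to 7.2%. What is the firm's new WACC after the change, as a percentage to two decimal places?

7.67%

After the change:
Total capital V = 16.46 + 15.84 = 32.3.
Equity: weight = 16.46/32.3 = 0.5096; cost = 8.8%.
Senior notes: weight = 15.84/32.3 = 0.4904; after-tax cost = 7% × (1 − 7.2%) = 6.4960%.
WACC = 0.5096 × 8.8000% + 0.4904 × 6.4960% = 7.6701%.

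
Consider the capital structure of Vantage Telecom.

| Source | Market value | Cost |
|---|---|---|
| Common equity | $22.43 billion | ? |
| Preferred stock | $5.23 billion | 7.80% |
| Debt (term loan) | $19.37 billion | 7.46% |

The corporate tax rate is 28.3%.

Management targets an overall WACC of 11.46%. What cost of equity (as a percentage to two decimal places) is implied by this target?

17.59%

Total capital V = 22.43 + 5.23 + 19.37 = 47.03.
Equity weight = 22.43/47.03 = 0.4769.
Preferred weight = 5.23/47.03 = 0.1112.
Term loan weight = 19.37/47.03 = 0.4119.
Debt contribution = 0.4119 × 7.46% × (1 − 28.3%) = 2.2030%.
Preferred contribution = 0.1112 × 7.8% = 0.8674%.
Required equity contribution = 11.46% − 3.0704% = 8.3896%.
Re = 8.3896% / 0.4769 = 17.5909%.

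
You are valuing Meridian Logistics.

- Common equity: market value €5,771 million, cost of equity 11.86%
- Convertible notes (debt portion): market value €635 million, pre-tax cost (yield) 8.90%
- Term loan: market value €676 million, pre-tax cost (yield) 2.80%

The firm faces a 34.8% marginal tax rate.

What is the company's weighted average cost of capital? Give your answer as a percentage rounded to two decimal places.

10.36%

Total capital V = 5771 + 635 + 676 = 7082.
Equity: weight = 5771/7082 = 0.8149; cost = 11.86%.
Convertible notes (debt portion): weight = 635/7082 = 0.0897; after-tax cost = 8.9% × (1 − 34.8%) = 5.8028%.
Term loan: weight = 676/7082 = 0.0955; after-tax cost = 2.8% × (1 − 34.8%) = 1.8256%.
WACC = 0.8149 × 11.8600% + 0.0897 × 5.8028% + 0.0955 × 1.8256% = 10.3591%.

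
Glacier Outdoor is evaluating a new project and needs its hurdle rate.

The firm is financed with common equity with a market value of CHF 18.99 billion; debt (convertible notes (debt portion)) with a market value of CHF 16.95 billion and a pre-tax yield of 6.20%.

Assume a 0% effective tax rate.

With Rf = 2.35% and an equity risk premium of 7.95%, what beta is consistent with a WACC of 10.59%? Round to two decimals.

Total capital V = 18.99 + 16.95 = 35.94.
Equity weight = 18.99/35.94 = 0.5284.
Convertible notes (debt portion) weight = 16.95/35.94 = 0.4716.
Debt contribution = 0.4716 × 6.2% × (1 − 0%) = 2.9240%.
Required equity contribution = 10.59% − 2.9240% = 7.6660%  ⇒  Re = 14.5084%.
CAPM: 14.5084% = 2.35% + β × 7.95%  ⇒  β = 1.5294.

1.53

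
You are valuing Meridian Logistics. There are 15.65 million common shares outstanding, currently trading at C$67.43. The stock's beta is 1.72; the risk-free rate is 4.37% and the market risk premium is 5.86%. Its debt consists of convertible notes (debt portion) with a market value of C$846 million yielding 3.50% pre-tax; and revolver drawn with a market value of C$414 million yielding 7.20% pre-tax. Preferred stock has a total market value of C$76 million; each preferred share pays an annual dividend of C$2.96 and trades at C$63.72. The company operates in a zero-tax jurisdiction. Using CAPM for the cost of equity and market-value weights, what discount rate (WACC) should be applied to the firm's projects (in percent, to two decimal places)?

Cost of equity via CAPM: Re = 4.37% + 1.72 × 5.86% = 14.4492%.
Cost of preferred: Rp = 2.96 / 63.72 = 4.6453%.
Market value of equity E = 67.43 × 15.65m = 1055.2795m.
Total capital V = 1055.2795 + 76 + 846 + 414 = 2391.2795.
Equity: weight = 1055.2795/2391.2795 = 0.4413; cost = 14.4492%.
Preferred: weight = 76/2391.2795 = 0.0318; cost = 4.6453%.
Convertible notes (debt portion): weight = 846/2391.2795 = 0.3538; after-tax cost = 3.5% × (1 − 0%) = 3.5000%.
Revolver drawn: weight = 414/2391.2795 = 0.1731; after-tax cost = 7.2% × (1 − 0%) = 7.2000%.
WACC = 0.4413 × 14.4492% + 0.0318 × 4.6453% + 0.3538 × 3.5000% + 0.1731 × 7.2000% = 9.0089%.

9.01%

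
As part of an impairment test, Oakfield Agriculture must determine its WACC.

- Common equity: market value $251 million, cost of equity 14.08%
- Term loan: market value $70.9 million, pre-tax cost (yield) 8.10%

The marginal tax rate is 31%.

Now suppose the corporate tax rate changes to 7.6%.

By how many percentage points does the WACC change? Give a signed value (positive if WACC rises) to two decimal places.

Current WACC:
Total capital V = 251 + 70.9 = 321.9.
Equity: weight = 251/321.9 = 0.7797; cost = 14.08%.
Term loan: weight = 70.9/321.9 = 0.2203; after-tax cost = 8.1% × (1 − 31%) = 5.5890%.
WACC = 0.7797 × 14.0800% + 0.2203 × 5.5890% = 12.2098%.
After the change:
Total capital V = 251 + 70.9 = 321.9.
Equity: weight = 251/321.9 = 0.7797; cost = 14.08%.
Term loan: weight = 70.9/321.9 = 0.2203; after-tax cost = 8.1% × (1 − 7.6%) = 7.4844%.
WACC = 0.7797 × 14.0800% + 0.2203 × 7.4844% = 12.6273%.
Change in WACC = 12.6273% − 12.2098% = 0.4175 pp.

+0.42 pp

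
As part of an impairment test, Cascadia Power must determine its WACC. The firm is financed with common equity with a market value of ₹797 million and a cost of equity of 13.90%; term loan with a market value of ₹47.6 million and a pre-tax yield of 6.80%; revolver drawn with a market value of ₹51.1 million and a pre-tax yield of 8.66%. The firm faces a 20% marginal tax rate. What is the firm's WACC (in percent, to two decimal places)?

13.05%

Total capital V = 797 + 47.6 + 51.1 = 895.7.
Equity: weight = 797/895.7 = 0.8898; cost = 13.9%.
Term loan: weight = 47.6/895.7 = 0.0531; after-tax cost = 6.8% × (1 − 20%) = 5.4400%.
Revolver drawn: weight = 51.1/895.7 = 0.0571; after-tax cost = 8.66% × (1 − 20%) = 6.9280%.
WACC = 0.8898 × 13.9000% + 0.0531 × 5.4400% + 0.0571 × 6.9280% = 13.0527%.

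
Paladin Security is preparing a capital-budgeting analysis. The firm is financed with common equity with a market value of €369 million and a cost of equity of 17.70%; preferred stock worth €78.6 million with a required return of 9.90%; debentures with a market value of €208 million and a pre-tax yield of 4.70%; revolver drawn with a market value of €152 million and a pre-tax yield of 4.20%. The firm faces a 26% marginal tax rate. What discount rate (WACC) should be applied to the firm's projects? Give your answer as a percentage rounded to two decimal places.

10.53%

Total capital V = 369 + 78.6 + 208 + 152 = 807.6.
Equity: weight = 369/807.6 = 0.4569; cost = 17.7%.
Preferred: weight = 78.6/807.6 = 0.0973; cost = 9.9%.
Debentures: weight = 208/807.6 = 0.2576; after-tax cost = 4.7% × (1 − 26%) = 3.4780%.
Revolver drawn: weight = 152/807.6 = 0.1882; after-tax cost = 4.2% × (1 − 26%) = 3.1080%.
WACC = 0.4569 × 17.7000% + 0.0973 × 9.9000% + 0.2576 × 3.4780% + 0.1882 × 3.1080% = 10.5316%.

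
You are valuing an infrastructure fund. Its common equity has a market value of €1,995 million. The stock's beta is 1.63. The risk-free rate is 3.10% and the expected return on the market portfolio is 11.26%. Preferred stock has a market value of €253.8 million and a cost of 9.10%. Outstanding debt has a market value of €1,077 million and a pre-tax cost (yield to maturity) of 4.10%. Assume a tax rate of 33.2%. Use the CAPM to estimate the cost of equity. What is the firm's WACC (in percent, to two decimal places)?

Market risk premium = 11.26% − 3.1% = 8.16%.
Cost of equity via CAPM: Re = 3.1% + 1.63 × 8.16% = 16.4008%.
Total capital V = 1995 + 253.8 + 1077 = 3325.8.
Equity: weight = 1995/3325.8 = 0.5999; cost = 16.4008%.
Preferred: weight = 253.8/3325.8 = 0.0763; cost = 9.1%.
Debt: weight = 1077/3325.8 = 0.3238; after-tax cost = 4.1% × (1 − 33.2%) = 2.7388%.
WACC = 0.5999 × 16.4008% + 0.0763 × 9.1000% + 0.3238 × 2.7388% = 11.4195%.

11.42%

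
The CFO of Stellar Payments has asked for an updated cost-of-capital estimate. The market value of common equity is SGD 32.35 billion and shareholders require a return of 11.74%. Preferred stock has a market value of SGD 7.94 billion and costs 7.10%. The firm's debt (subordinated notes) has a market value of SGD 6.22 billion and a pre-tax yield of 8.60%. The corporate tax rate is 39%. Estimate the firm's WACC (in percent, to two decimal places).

Total capital V = 32.35 + 7.94 + 6.22 = 46.51.
Equity: weight = 32.35/46.51 = 0.6955; cost = 11.74%.
Preferred: weight = 7.94/46.51 = 0.1707; cost = 7.1%.
Subordinated notes: weight = 6.22/46.51 = 0.1337; after-tax cost = 8.6% × (1 − 39%) = 5.2460%.
WACC = 0.6955 × 11.7400% + 0.1707 × 7.1000% + 0.1337 × 5.2460% = 10.0794%.

10.08%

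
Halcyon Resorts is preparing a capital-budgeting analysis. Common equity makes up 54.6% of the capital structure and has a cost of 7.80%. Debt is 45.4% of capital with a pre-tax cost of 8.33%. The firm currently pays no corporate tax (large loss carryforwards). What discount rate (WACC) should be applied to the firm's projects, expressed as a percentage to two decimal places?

After-tax cost of debt = 8.33% × (1 − 0%) = 8.3300%.
WACC = 0.546 × 7.8000% + 0.454 × 8.3300% = 8.0406%.

8.04%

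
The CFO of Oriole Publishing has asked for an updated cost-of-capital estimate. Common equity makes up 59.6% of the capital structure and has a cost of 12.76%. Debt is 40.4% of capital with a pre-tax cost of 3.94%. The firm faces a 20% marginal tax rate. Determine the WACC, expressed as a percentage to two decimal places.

After-tax cost of debt = 3.94% × (1 − 20%) = 3.1520%.
WACC = 0.596 × 12.7600% + 0.404 × 3.1520% = 8.8784%.

8.88%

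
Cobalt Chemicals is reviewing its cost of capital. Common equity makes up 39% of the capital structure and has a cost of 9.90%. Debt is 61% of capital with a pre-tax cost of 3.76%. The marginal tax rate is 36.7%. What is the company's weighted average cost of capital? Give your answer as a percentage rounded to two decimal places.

5.31%

After-tax cost of debt = 3.76% × (1 − 36.7%) = 2.3801%.
WACC = 0.390 × 9.9000% + 0.610 × 2.3801% = 5.3128%.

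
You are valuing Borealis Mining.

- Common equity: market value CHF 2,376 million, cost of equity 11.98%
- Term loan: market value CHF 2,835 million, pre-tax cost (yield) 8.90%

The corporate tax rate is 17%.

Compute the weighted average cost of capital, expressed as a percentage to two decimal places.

Total capital V = 2376 + 2835 = 5211.
Equity: weight = 2376/5211 = 0.4560; cost = 11.98%.
Term loan: weight = 2835/5211 = 0.5440; after-tax cost = 8.9% × (1 − 17%) = 7.3870%.
WACC = 0.4560 × 11.9800% + 0.5440 × 7.3870% = 9.4812%.

9.48%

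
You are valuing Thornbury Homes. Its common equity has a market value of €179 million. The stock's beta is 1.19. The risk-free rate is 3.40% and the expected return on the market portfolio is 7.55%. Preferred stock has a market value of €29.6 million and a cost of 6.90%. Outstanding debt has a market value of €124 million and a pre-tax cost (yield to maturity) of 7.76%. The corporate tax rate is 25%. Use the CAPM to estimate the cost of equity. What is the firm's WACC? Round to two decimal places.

7.27%

Market risk premium = 7.55% − 3.4% = 4.15%.
Cost of equity via CAPM: Re = 3.4% + 1.19 × 4.15% = 8.3385%.
Total capital V = 179 + 29.6 + 124 = 332.6.
Equity: weight = 179/332.6 = 0.5382; cost = 8.3385%.
Preferred: weight = 29.6/332.6 = 0.0890; cost = 6.9%.
Debt: weight = 124/332.6 = 0.3728; after-tax cost = 7.76% × (1 − 25%) = 5.8200%.
WACC = 0.5382 × 8.3385% + 0.0890 × 6.9000% + 0.3728 × 5.8200% = 7.2715%.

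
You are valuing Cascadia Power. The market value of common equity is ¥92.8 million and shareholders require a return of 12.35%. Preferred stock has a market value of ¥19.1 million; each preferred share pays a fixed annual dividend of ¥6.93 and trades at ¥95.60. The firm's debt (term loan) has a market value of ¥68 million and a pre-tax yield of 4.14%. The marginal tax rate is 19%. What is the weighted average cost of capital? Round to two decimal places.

Cost of preferred: Rp = 6.93 / 95.6 = 7.2490%.
Total capital V = 92.8 + 19.1 + 68 = 179.9.
Equity: weight = 92.8/179.9 = 0.5158; cost = 12.35%.
Preferred: weight = 19.1/179.9 = 0.1062; cost = 7.249%.
Term loan: weight = 68/179.9 = 0.3780; after-tax cost = 4.14% × (1 − 19%) = 3.3534%.
WACC = 0.5158 × 12.3500% + 0.1062 × 7.2490% + 0.3780 × 3.3534% = 8.4078%.

8.41%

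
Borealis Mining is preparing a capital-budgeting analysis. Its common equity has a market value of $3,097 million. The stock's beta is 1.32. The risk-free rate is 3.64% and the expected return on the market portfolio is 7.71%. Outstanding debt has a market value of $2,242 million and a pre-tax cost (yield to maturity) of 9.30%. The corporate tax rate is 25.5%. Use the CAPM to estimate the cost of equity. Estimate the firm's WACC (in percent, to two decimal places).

Market risk premium = 7.71% − 3.64% = 4.07%.
Cost of equity via CAPM: Re = 3.64% + 1.32 × 4.07% = 9.0124%.
Total capital V = 3097 + 2242 = 5339.
Equity: weight = 3097/5339 = 0.5801; cost = 9.0124%.
Debt: weight = 2242/5339 = 0.4199; after-tax cost = 9.3% × (1 − 25.5%) = 6.9285%.
WACC = 0.5801 × 9.0124% + 0.4199 × 6.9285% = 8.1373%.

8.14%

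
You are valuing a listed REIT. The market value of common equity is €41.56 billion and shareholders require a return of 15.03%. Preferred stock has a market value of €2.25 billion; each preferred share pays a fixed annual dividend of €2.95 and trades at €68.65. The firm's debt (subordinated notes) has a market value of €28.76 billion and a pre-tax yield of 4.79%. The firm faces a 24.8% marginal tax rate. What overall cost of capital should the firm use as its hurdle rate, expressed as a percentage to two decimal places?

10.17%

Cost of preferred: Rp = 2.95 / 68.65 = 4.2972%.
Total capital V = 41.56 + 2.25 + 28.76 = 72.57.
Equity: weight = 41.56/72.57 = 0.5727; cost = 15.03%.
Preferred: weight = 2.25/72.57 = 0.0310; cost = 4.2972%.
Subordinated notes: weight = 28.76/72.57 = 0.3963; after-tax cost = 4.79% × (1 − 24.8%) = 3.6021%.
WACC = 0.5727 × 15.0300% + 0.0310 × 4.2972% + 0.3963 × 3.6021% = 10.1683%.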